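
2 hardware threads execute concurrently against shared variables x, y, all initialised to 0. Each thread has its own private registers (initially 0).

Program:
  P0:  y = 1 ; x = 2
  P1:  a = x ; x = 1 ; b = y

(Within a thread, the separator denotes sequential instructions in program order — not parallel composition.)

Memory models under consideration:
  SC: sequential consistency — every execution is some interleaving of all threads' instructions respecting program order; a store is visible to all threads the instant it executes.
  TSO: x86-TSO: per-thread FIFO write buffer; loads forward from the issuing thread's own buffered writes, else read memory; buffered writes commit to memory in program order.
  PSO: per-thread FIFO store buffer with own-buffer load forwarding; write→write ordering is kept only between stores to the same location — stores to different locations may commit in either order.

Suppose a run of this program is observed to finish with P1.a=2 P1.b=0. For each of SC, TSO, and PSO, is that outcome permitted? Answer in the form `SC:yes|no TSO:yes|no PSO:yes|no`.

SC:no TSO:no PSO:yes

outcome vector order: (P1.a,P1.b)
SC: 3 outcomes — {0/0; 0/1; 2/1}
TSO: 3 outcomes — {0/0; 0/1; 2/1}
PSO: 4 outcomes — {0/0; 0/1; 2/0; 2/1}
target 2/0 ∈ {PSO}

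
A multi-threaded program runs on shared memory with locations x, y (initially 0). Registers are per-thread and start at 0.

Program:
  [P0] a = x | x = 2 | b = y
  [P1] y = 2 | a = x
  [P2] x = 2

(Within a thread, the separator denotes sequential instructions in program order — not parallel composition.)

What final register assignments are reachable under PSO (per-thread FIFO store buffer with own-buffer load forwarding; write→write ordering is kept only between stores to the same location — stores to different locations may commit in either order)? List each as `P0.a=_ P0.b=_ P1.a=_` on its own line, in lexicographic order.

P0.a=0 P0.b=0 P1.a=0
P0.a=0 P0.b=0 P1.a=2
P0.a=0 P0.b=2 P1.a=0
P0.a=0 P0.b=2 P1.a=2
P0.a=2 P0.b=0 P1.a=0
P0.a=2 P0.b=0 P1.a=2
P0.a=2 P0.b=2 P1.a=0
P0.a=2 P0.b=2 P1.a=2

outcome vector order: (P0.a,P0.b,P1.a)
|PSO outcomes| = 8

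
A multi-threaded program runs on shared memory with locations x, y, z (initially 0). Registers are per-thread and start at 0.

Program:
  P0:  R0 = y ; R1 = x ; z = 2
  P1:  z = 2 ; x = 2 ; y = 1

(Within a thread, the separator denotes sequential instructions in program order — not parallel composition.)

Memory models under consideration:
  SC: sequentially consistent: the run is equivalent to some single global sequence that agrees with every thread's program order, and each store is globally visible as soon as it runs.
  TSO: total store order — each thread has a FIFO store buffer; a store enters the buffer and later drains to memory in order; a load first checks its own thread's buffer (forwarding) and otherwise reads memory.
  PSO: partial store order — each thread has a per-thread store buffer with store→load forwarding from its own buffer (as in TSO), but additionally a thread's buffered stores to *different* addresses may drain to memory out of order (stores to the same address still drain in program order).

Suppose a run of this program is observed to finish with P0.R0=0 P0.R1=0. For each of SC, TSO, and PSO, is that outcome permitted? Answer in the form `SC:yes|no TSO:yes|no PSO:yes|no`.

SC:yes TSO:yes PSO:yes

outcome vector order: (P0.R0,P0.R1)
[SC] allowed = {00, 02, 12}
[TSO] allowed = {00, 02, 12}
[PSO] allowed = {00, 02, 10, 12}
target 00 ∈ {SC,TSO,PSO}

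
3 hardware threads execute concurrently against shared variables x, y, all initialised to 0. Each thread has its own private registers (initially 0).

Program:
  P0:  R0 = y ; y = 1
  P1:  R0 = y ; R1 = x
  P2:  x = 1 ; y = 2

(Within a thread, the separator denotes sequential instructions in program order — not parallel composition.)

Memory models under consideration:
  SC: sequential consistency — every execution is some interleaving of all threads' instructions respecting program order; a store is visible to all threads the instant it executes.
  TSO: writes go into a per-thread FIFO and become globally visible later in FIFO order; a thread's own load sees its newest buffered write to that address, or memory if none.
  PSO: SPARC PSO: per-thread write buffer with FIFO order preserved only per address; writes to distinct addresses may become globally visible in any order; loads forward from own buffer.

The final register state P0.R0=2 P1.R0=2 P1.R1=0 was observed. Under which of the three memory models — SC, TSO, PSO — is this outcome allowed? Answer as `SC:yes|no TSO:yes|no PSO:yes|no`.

outcome vector order: (P0.R0,P1.R0,P1.R1)
SC: 9 outcomes — {<0 0 0>, <0 0 1>, <0 1 0>, <0 1 1>, <0 2 1>, <2 0 0>, <2 0 1>, <2 1 1>, <2 2 1>}
TSO: 9 outcomes — {<0 0 0>, <0 0 1>, <0 1 0>, <0 1 1>, <0 2 1>, <2 0 0>, <2 0 1>, <2 1 1>, <2 2 1>}
PSO: 12 outcomes — {<0 0 0>, <0 0 1>, <0 1 0>, <0 1 1>, <0 2 0>, <0 2 1>, <2 0 0>, <2 0 1>, <2 1 0>, <2 1 1>, <2 2 0>, <2 2 1>}
target <2 2 0> ∈ {PSO}

SC:no TSO:no PSO:yes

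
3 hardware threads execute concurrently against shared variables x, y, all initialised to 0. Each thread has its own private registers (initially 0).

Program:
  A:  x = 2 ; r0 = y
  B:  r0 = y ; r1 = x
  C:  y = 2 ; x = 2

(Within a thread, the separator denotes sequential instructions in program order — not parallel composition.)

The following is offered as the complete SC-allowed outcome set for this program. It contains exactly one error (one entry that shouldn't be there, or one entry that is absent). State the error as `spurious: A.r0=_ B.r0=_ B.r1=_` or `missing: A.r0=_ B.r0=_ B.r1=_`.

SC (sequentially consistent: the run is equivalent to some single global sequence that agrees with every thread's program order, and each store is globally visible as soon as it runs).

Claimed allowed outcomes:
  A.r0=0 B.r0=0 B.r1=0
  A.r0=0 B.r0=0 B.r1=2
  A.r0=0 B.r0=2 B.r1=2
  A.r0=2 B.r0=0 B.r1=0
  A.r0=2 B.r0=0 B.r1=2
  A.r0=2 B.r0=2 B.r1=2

outcome vector order: (A.r0,B.r0,B.r1)
[SC] allowed = {0/0/0; 0/0/2; 0/2/2; 2/0/0; 2/0/2; 2/2/0; 2/2/2}
SC∖claimed = {2/2/0}

missing: A.r0=2 B.r0=2 B.r1=0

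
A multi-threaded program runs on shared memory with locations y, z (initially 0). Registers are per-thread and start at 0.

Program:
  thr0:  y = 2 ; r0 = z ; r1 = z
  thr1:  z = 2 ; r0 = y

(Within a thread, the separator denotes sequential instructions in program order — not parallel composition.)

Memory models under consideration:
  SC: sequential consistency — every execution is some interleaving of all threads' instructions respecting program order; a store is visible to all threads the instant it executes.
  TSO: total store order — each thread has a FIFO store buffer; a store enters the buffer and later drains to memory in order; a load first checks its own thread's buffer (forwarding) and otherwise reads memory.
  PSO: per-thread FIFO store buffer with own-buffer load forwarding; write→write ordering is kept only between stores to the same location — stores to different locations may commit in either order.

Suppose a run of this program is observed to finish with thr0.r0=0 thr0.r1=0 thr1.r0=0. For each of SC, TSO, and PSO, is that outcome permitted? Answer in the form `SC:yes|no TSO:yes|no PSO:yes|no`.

SC:no TSO:yes PSO:yes

outcome vector order: (thr0.r0,thr0.r1,thr1.r0)
[SC] allowed = {<0 0 2>; <0 2 2>; <2 2 0>; <2 2 2>}
[TSO] allowed = {<0 0 0>; <0 0 2>; <0 2 0>; <0 2 2>; <2 2 0>; <2 2 2>}
[PSO] allowed = {<0 0 0>; <0 0 2>; <0 2 0>; <0 2 2>; <2 2 0>; <2 2 2>}
target <0 0 0> ∈ {TSO,PSO}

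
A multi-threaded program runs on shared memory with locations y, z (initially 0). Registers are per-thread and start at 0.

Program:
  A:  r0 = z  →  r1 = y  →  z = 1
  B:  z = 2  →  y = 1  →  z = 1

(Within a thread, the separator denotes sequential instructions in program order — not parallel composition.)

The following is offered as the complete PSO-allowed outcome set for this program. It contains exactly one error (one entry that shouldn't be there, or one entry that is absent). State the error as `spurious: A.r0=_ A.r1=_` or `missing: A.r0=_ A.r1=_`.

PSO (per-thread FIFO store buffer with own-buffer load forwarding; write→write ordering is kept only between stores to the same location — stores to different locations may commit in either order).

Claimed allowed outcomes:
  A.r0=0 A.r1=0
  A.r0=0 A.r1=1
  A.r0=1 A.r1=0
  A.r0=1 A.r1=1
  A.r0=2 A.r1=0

outcome vector order: (A.r0,A.r1)
PSO (6): 00; 01; 10; 11; 20; 21
PSO∖claimed = {21}

missing: A.r0=2 A.r1=1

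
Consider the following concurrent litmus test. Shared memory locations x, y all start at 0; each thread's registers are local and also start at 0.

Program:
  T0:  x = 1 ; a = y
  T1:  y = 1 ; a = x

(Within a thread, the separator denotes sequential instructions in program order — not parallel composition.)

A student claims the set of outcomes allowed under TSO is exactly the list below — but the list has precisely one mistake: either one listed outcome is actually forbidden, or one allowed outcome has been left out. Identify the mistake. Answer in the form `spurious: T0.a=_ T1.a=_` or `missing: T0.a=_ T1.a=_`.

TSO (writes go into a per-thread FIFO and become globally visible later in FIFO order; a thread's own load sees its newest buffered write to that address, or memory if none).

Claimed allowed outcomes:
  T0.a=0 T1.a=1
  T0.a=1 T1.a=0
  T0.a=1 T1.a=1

outcome vector order: (T0.a,T1.a)
TSO: 4 outcomes — {00, 01, 10, 11}
TSO∖claimed = {00}

missing: T0.a=0 T1.a=0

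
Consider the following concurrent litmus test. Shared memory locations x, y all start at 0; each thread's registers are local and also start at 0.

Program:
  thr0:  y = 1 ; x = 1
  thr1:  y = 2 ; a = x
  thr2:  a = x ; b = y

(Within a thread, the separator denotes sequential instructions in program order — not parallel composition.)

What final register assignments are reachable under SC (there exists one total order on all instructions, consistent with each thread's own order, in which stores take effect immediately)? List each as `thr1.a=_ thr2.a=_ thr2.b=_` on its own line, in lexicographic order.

outcome vector order: (thr1.a,thr2.a,thr2.b)
|SC outcomes| = 10

thr1.a=0 thr2.a=0 thr2.b=0
thr1.a=0 thr2.a=0 thr2.b=1
thr1.a=0 thr2.a=0 thr2.b=2
thr1.a=0 thr2.a=1 thr2.b=1
thr1.a=0 thr2.a=1 thr2.b=2
thr1.a=1 thr2.a=0 thr2.b=0
thr1.a=1 thr2.a=0 thr2.b=1
thr1.a=1 thr2.a=0 thr2.b=2
thr1.a=1 thr2.a=1 thr2.b=1
thr1.a=1 thr2.a=1 thr2.b=2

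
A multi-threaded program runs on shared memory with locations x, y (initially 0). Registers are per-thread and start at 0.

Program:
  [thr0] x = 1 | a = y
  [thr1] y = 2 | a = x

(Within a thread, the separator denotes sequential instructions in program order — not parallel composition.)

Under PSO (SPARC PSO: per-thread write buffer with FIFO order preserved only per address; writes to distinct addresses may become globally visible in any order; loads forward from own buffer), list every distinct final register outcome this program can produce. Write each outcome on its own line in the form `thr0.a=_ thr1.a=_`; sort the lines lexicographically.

outcome vector order: (thr0.a,thr1.a)
|PSO outcomes| = 4

thr0.a=0 thr1.a=0
thr0.a=0 thr1.a=1
thr0.a=2 thr1.a=0
thr0.a=2 thr1.a=1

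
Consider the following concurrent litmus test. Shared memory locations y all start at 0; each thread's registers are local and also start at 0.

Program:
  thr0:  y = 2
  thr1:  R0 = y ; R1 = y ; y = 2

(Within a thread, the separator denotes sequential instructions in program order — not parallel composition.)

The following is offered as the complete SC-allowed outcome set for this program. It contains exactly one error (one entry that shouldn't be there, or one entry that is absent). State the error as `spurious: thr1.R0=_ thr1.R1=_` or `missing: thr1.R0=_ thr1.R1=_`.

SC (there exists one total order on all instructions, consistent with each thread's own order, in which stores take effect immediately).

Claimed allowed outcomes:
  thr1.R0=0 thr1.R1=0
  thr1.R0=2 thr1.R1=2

missing: thr1.R0=0 thr1.R1=2

outcome vector order: (thr1.R0,thr1.R1)
[SC] allowed = {(0,0), (0,2), (2,2)}
SC∖claimed = {(0,2)}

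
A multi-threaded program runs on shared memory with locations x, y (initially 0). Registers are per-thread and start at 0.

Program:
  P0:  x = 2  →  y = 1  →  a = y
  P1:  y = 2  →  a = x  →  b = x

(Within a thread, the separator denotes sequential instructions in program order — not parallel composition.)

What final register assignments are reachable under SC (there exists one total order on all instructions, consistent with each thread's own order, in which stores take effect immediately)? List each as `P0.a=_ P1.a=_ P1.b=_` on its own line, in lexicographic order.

P0.a=1 P1.a=0 P1.b=0
P0.a=1 P1.a=0 P1.b=2
P0.a=1 P1.a=2 P1.b=2
P0.a=2 P1.a=2 P1.b=2

outcome vector order: (P0.a,P1.a,P1.b)
|SC outcomes| = 4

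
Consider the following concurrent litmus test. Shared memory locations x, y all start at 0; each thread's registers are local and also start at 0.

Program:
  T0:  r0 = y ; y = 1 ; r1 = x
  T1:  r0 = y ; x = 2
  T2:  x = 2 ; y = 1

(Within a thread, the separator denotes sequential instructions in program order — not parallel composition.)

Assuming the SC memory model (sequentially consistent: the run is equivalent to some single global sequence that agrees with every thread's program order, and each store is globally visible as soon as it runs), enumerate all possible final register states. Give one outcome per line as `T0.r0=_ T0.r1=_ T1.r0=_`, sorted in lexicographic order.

T0.r0=0 T0.r1=0 T1.r0=0
T0.r0=0 T0.r1=0 T1.r0=1
T0.r0=0 T0.r1=2 T1.r0=0
T0.r0=0 T0.r1=2 T1.r0=1
T0.r0=1 T0.r1=2 T1.r0=0
T0.r0=1 T0.r1=2 T1.r0=1

outcome vector order: (T0.r0,T0.r1,T1.r0)
|SC outcomes| = 6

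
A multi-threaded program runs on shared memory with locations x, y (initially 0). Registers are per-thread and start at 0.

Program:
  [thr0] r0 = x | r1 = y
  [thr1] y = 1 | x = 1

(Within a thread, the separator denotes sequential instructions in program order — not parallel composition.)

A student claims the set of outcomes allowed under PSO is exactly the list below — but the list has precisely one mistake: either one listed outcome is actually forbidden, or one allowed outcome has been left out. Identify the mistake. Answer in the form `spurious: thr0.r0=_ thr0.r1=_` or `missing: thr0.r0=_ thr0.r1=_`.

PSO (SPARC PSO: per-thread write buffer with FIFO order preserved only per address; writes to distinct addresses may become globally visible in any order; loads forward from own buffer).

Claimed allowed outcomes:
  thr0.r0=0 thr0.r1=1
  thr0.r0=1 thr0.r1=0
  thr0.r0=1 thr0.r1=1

missing: thr0.r0=0 thr0.r1=0

outcome vector order: (thr0.r0,thr0.r1)
PSO: 4 outcomes — {00 01 10 11}
PSO∖claimed = {00}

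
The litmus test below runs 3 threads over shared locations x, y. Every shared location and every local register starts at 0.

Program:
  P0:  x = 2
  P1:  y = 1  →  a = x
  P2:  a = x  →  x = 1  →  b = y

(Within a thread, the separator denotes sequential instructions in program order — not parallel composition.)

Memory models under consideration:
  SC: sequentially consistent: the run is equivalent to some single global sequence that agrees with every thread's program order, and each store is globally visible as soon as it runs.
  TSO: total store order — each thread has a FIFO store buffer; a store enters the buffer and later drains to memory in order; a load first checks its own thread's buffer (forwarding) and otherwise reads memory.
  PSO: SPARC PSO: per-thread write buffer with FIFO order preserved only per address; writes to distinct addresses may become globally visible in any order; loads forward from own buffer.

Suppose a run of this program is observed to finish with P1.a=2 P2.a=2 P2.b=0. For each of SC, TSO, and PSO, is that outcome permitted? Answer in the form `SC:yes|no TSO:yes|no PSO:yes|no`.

SC:no TSO:yes PSO:yes

outcome vector order: (P1.a,P2.a,P2.b)
[SC] allowed = {(0,0,1); (0,2,1); (1,0,0); (1,0,1); (1,2,0); (1,2,1); (2,0,0); (2,0,1); (2,2,1)}
[TSO] allowed = {(0,0,0); (0,0,1); (0,2,0); (0,2,1); (1,0,0); (1,0,1); (1,2,0); (1,2,1); (2,0,0); (2,0,1); (2,2,0); (2,2,1)}
[PSO] allowed = {(0,0,0); (0,0,1); (0,2,0); (0,2,1); (1,0,0); (1,0,1); (1,2,0); (1,2,1); (2,0,0); (2,0,1); (2,2,0); (2,2,1)}
target (2,2,0) ∈ {TSO,PSO}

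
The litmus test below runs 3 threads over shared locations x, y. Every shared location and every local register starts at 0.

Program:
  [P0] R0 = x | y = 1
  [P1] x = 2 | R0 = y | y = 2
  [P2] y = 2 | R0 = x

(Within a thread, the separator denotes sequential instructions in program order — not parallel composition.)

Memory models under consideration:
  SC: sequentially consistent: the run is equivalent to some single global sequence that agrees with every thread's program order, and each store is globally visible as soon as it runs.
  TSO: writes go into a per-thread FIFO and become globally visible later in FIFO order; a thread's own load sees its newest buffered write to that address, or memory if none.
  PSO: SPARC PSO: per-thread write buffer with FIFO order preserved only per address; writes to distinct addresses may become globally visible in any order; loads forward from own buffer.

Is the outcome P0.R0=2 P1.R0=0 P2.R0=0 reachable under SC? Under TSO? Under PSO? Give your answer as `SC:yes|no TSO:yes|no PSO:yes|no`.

outcome vector order: (P0.R0,P1.R0,P2.R0)
SC: 10 outcomes — {(0,0,2) (0,1,0) (0,1,2) (0,2,0) (0,2,2) (2,0,2) (2,1,0) (2,1,2) (2,2,0) (2,2,2)}
TSO: 12 outcomes — {(0,0,0) (0,0,2) (0,1,0) (0,1,2) (0,2,0) (0,2,2) (2,0,0) (2,0,2) (2,1,0) (2,1,2) (2,2,0) (2,2,2)}
PSO: 12 outcomes — {(0,0,0) (0,0,2) (0,1,0) (0,1,2) (0,2,0) (0,2,2) (2,0,0) (2,0,2) (2,1,0) (2,1,2) (2,2,0) (2,2,2)}
target (2,0,0) ∈ {TSO,PSO}

SC:no TSO:yes PSO:yes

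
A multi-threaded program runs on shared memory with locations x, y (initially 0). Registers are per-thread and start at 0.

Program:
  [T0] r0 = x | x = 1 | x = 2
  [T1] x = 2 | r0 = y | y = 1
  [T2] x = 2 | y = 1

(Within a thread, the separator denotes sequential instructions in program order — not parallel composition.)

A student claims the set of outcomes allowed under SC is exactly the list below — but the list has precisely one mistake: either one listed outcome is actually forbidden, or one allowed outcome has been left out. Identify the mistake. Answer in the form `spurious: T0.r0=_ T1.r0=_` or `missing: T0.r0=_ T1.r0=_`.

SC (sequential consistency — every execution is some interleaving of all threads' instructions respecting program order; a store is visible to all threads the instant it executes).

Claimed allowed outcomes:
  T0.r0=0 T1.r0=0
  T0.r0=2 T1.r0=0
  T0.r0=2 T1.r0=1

outcome vector order: (T0.r0,T1.r0)
SC (4): 0/0; 0/1; 2/0; 2/1
SC∖claimed = {0/1}

missing: T0.r0=0 T1.r0=1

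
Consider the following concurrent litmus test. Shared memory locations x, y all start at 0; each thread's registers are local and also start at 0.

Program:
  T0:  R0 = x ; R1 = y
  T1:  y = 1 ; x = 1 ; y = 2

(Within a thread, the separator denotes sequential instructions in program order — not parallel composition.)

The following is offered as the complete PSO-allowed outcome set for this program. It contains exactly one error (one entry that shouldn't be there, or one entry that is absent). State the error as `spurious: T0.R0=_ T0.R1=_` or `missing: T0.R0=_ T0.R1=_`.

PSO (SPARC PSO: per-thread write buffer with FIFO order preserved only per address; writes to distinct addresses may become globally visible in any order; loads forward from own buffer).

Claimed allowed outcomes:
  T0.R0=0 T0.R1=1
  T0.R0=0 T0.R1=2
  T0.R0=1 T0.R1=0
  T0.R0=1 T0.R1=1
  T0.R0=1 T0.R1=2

outcome vector order: (T0.R0,T0.R1)
[PSO] allowed = {<0 0>; <0 1>; <0 2>; <1 0>; <1 1>; <1 2>}
PSO∖claimed = {<0 0>}

missing: T0.R0=0 T0.R1=0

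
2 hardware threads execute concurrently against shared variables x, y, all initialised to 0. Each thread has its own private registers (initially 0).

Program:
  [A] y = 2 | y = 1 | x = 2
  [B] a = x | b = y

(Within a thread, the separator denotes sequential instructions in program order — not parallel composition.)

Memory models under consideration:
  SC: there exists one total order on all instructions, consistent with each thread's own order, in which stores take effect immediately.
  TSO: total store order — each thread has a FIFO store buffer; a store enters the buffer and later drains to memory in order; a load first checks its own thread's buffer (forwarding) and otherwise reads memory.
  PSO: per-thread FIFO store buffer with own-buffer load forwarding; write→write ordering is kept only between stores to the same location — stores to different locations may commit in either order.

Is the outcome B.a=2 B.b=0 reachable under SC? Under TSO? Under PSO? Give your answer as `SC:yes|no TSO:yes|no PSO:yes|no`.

SC:no TSO:no PSO:yes

outcome vector order: (B.a,B.b)
SC: 4 outcomes — {(0,0) (0,1) (0,2) (2,1)}
TSO: 4 outcomes — {(0,0) (0,1) (0,2) (2,1)}
PSO: 6 outcomes — {(0,0) (0,1) (0,2) (2,0) (2,1) (2,2)}
target (2,0) ∈ {PSO}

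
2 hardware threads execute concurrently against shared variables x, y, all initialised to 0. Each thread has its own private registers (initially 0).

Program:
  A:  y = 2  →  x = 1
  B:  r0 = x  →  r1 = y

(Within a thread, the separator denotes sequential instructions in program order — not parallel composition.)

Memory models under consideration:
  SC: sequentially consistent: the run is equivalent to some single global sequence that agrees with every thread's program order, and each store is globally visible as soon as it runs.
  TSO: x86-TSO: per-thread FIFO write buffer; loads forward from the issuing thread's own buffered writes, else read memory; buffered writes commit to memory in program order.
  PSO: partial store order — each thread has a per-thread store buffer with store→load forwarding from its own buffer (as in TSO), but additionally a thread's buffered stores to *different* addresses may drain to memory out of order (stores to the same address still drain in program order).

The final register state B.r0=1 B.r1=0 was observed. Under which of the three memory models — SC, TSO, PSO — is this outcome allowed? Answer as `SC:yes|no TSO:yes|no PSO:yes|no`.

SC:no TSO:no PSO:yes

outcome vector order: (B.r0,B.r1)
under SC → 0/0; 0/2; 1/2
under TSO → 0/0; 0/2; 1/2
under PSO → 0/0; 0/2; 1/0; 1/2
target 1/0 ∈ {PSO}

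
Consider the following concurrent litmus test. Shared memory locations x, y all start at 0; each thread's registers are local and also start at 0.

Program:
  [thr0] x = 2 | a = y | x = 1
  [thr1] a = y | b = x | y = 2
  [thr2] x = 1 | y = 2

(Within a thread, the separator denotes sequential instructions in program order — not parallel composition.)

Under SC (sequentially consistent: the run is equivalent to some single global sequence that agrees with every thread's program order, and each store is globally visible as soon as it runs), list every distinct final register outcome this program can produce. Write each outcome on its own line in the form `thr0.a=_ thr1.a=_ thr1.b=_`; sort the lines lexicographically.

thr0.a=0 thr1.a=0 thr1.b=0
thr0.a=0 thr1.a=0 thr1.b=1
thr0.a=0 thr1.a=0 thr1.b=2
thr0.a=0 thr1.a=2 thr1.b=1
thr0.a=0 thr1.a=2 thr1.b=2
thr0.a=2 thr1.a=0 thr1.b=0
thr0.a=2 thr1.a=0 thr1.b=1
thr0.a=2 thr1.a=0 thr1.b=2
thr0.a=2 thr1.a=2 thr1.b=1
thr0.a=2 thr1.a=2 thr1.b=2

outcome vector order: (thr0.a,thr1.a,thr1.b)
|SC outcomes| = 10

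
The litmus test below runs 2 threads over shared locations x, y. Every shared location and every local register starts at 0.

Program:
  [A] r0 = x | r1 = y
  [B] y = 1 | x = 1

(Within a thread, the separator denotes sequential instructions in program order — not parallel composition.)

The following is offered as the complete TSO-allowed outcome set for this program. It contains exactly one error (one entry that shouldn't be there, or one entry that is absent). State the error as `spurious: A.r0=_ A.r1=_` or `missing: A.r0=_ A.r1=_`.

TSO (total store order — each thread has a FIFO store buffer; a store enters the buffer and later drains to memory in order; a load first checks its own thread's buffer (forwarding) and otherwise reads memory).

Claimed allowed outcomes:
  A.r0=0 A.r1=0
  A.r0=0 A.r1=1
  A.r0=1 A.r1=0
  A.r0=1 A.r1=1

spurious: A.r0=1 A.r1=0

outcome vector order: (A.r0,A.r1)
TSO: 3 outcomes — {0/0, 0/1, 1/1}
claimed∖TSO = {1/0}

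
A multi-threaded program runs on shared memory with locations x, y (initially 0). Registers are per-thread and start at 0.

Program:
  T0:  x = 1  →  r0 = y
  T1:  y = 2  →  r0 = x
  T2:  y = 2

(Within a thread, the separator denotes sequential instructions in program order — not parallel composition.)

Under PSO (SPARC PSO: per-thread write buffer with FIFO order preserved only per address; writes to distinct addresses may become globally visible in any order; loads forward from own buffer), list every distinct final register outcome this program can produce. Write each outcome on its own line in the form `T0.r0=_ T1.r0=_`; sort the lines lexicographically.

T0.r0=0 T1.r0=0
T0.r0=0 T1.r0=1
T0.r0=2 T1.r0=0
T0.r0=2 T1.r0=1

outcome vector order: (T0.r0,T1.r0)
|PSO outcomes| = 4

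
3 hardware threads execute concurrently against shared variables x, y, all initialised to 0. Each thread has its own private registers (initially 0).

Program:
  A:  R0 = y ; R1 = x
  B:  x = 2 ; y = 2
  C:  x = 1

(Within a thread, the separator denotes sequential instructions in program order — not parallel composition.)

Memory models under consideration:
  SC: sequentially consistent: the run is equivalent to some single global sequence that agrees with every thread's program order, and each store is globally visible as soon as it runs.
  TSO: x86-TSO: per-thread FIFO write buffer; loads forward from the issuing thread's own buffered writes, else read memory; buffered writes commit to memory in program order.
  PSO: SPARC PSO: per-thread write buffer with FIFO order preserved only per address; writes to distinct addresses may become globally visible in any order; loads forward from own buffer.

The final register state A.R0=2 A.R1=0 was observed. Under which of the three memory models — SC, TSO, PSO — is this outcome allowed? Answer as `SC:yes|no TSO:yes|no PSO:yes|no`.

SC:no TSO:no PSO:yes

outcome vector order: (A.R0,A.R1)
[SC] allowed = {0/0 0/1 0/2 2/1 2/2}
[TSO] allowed = {0/0 0/1 0/2 2/1 2/2}
[PSO] allowed = {0/0 0/1 0/2 2/0 2/1 2/2}
target 2/0 ∈ {PSO}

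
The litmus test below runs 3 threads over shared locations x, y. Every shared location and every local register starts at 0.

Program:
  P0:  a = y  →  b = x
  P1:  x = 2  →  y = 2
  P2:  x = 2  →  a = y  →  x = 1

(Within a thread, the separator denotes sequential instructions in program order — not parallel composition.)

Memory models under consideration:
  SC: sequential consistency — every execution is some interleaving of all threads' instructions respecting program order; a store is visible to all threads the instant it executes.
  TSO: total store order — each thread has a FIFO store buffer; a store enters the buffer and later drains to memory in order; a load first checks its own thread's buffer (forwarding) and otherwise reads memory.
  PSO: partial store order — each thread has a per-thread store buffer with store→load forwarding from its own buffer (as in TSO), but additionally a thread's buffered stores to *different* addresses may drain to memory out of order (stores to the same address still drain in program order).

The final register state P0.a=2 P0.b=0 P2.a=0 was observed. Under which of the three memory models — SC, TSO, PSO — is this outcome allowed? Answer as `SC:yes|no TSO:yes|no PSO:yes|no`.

outcome vector order: (P0.a,P0.b,P2.a)
under SC → 000, 002, 010, 012, 020, 022, 210, 212, 220, 222
under TSO → 000, 002, 010, 012, 020, 022, 210, 212, 220, 222
under PSO → 000, 002, 010, 012, 020, 022, 200, 202, 210, 212, 220, 222
target 200 ∈ {PSO}

SC:no TSO:no PSO:yes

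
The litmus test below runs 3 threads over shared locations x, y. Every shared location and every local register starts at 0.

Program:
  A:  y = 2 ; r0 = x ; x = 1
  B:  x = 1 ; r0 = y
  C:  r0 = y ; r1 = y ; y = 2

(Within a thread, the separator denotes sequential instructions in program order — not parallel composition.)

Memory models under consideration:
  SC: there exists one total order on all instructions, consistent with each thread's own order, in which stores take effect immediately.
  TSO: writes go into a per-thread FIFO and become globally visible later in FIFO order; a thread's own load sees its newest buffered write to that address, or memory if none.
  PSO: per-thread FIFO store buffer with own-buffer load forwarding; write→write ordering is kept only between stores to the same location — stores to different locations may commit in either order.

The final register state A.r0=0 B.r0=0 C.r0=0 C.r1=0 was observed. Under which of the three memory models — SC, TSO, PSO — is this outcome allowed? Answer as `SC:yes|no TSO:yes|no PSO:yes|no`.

SC:no TSO:yes PSO:yes

outcome vector order: (A.r0,B.r0,C.r0,C.r1)
under SC → 0/2/0/0, 0/2/0/2, 0/2/2/2, 1/0/0/0, 1/0/0/2, 1/0/2/2, 1/2/0/0, 1/2/0/2, 1/2/2/2
under TSO → 0/0/0/0, 0/0/0/2, 0/0/2/2, 0/2/0/0, 0/2/0/2, 0/2/2/2, 1/0/0/0, 1/0/0/2, 1/0/2/2, 1/2/0/0, 1/2/0/2, 1/2/2/2
under PSO → 0/0/0/0, 0/0/0/2, 0/0/2/2, 0/2/0/0, 0/2/0/2, 0/2/2/2, 1/0/0/0, 1/0/0/2, 1/0/2/2, 1/2/0/0, 1/2/0/2, 1/2/2/2
target 0/0/0/0 ∈ {TSO,PSO}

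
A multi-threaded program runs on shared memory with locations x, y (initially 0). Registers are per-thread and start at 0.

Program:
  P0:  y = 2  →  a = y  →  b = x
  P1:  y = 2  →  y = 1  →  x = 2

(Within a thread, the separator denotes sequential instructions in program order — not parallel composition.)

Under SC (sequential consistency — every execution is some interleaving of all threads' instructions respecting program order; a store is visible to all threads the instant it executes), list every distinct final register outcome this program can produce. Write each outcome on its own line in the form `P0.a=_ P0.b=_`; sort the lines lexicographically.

outcome vector order: (P0.a,P0.b)
|SC outcomes| = 4

P0.a=1 P0.b=0
P0.a=1 P0.b=2
P0.a=2 P0.b=0
P0.a=2 P0.b=2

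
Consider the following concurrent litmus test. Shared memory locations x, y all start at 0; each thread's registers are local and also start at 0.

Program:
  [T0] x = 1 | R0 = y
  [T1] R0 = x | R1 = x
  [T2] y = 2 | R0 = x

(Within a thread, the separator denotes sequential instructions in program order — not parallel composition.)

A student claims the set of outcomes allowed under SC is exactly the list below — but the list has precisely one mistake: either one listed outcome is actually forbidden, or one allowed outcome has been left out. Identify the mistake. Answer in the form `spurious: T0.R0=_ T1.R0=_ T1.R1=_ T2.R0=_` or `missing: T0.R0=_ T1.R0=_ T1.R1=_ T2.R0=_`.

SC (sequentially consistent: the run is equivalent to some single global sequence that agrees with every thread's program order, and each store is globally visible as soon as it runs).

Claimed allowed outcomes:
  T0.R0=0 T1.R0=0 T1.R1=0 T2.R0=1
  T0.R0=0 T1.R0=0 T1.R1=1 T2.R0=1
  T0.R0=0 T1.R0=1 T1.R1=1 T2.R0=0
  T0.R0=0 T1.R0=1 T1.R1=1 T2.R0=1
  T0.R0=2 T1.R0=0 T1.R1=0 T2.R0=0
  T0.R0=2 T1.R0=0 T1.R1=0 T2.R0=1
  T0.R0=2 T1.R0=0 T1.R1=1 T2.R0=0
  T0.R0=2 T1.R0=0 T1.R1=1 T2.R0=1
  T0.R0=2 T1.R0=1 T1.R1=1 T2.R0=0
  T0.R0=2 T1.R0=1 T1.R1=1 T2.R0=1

spurious: T0.R0=0 T1.R0=1 T1.R1=1 T2.R0=0

outcome vector order: (T0.R0,T1.R0,T1.R1,T2.R0)
SC (9): 0001; 0011; 0111; 2000; 2001; 2010; 2011; 2110; 2111
claimed∖SC = {0110}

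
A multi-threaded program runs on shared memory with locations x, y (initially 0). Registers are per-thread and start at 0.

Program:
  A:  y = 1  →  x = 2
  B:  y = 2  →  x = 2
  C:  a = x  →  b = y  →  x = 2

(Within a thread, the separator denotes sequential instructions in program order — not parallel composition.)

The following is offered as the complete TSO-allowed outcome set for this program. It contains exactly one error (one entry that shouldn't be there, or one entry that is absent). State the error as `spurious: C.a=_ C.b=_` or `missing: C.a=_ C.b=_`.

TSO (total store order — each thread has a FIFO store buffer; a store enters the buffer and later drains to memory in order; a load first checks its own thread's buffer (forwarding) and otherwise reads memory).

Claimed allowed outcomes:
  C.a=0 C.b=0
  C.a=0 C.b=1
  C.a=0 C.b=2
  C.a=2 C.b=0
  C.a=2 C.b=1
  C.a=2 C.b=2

outcome vector order: (C.a,C.b)
TSO (5): 00, 01, 02, 21, 22
claimed∖TSO = {20}

spurious: C.a=2 C.b=0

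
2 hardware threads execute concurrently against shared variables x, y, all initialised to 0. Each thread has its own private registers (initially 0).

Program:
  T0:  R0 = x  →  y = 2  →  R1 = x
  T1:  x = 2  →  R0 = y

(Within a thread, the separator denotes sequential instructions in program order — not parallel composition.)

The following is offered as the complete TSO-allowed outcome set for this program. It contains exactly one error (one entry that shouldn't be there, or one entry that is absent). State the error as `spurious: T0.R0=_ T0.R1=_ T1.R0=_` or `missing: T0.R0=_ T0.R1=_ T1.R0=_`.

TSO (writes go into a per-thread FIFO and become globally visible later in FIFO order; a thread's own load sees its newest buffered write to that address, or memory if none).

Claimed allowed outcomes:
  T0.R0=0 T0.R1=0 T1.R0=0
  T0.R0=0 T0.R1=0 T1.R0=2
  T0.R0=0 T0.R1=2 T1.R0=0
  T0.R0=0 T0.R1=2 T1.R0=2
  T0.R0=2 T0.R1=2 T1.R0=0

outcome vector order: (T0.R0,T0.R1,T1.R0)
[TSO] allowed = {(0,0,0); (0,0,2); (0,2,0); (0,2,2); (2,2,0); (2,2,2)}
TSO∖claimed = {(2,2,2)}

missing: T0.R0=2 T0.R1=2 T1.R0=2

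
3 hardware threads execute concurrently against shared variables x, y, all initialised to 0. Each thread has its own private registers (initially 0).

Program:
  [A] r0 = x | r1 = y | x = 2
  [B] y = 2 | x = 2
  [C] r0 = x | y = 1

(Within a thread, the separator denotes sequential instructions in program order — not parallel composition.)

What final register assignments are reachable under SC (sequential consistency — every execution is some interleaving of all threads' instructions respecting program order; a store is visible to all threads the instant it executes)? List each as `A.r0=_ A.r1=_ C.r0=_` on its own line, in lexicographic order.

A.r0=0 A.r1=0 C.r0=0
A.r0=0 A.r1=0 C.r0=2
A.r0=0 A.r1=1 C.r0=0
A.r0=0 A.r1=1 C.r0=2
A.r0=0 A.r1=2 C.r0=0
A.r0=0 A.r1=2 C.r0=2
A.r0=2 A.r1=1 C.r0=0
A.r0=2 A.r1=1 C.r0=2
A.r0=2 A.r1=2 C.r0=0
A.r0=2 A.r1=2 C.r0=2

outcome vector order: (A.r0,A.r1,C.r0)
|SC outcomes| = 10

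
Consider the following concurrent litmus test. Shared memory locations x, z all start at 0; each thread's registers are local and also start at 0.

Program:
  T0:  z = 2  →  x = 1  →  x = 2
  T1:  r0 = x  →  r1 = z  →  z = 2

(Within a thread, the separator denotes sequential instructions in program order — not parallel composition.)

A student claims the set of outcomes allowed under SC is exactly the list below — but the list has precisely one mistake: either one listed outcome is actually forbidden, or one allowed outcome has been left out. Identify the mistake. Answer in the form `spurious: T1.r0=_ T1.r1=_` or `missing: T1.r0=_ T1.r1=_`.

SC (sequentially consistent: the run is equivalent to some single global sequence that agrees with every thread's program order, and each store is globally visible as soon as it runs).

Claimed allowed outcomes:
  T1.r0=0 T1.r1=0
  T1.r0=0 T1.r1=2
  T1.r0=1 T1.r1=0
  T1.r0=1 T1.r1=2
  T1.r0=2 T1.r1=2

outcome vector order: (T1.r0,T1.r1)
SC: 4 outcomes — {<0 0> <0 2> <1 2> <2 2>}
claimed∖SC = {<1 0>}

spurious: T1.r0=1 T1.r1=0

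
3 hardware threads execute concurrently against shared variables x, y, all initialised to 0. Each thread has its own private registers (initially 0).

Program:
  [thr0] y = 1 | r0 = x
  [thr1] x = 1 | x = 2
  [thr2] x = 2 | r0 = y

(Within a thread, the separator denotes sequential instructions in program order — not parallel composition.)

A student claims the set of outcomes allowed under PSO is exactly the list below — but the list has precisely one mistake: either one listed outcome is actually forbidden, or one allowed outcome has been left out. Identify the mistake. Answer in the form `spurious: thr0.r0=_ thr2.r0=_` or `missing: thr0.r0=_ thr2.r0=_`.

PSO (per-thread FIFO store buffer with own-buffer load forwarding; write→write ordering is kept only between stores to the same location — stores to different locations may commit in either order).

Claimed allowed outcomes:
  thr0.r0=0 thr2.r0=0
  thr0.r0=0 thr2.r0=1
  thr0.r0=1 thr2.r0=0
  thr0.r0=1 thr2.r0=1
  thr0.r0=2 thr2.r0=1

missing: thr0.r0=2 thr2.r0=0

outcome vector order: (thr0.r0,thr2.r0)
under PSO → 0/0; 0/1; 1/0; 1/1; 2/0; 2/1
PSO∖claimed = {2/0}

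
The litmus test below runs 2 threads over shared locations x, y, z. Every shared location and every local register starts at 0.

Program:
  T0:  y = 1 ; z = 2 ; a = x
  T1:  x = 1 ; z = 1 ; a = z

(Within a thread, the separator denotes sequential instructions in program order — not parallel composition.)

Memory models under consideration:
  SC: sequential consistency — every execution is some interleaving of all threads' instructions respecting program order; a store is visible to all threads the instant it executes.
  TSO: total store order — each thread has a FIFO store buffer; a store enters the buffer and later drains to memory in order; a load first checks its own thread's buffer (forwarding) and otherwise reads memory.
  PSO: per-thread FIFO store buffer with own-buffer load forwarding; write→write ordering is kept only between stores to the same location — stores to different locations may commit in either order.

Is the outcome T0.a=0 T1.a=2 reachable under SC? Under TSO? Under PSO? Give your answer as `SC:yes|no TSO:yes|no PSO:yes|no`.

SC:no TSO:yes PSO:yes

outcome vector order: (T0.a,T1.a)
[SC] allowed = {<0 1> <1 1> <1 2>}
[TSO] allowed = {<0 1> <0 2> <1 1> <1 2>}
[PSO] allowed = {<0 1> <0 2> <1 1> <1 2>}
target <0 2> ∈ {TSO,PSO}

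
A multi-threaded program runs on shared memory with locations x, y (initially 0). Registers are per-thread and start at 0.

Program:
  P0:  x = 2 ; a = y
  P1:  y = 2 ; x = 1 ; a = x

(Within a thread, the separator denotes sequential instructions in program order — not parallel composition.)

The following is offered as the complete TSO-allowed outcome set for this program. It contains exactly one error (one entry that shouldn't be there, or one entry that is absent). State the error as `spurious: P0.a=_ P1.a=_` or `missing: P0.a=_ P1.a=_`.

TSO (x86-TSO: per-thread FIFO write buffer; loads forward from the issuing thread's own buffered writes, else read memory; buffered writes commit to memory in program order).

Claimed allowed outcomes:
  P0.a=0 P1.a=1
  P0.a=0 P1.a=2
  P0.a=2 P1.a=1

missing: P0.a=2 P1.a=2

outcome vector order: (P0.a,P1.a)
under TSO → (0,1) (0,2) (2,1) (2,2)
TSO∖claimed = {(2,2)}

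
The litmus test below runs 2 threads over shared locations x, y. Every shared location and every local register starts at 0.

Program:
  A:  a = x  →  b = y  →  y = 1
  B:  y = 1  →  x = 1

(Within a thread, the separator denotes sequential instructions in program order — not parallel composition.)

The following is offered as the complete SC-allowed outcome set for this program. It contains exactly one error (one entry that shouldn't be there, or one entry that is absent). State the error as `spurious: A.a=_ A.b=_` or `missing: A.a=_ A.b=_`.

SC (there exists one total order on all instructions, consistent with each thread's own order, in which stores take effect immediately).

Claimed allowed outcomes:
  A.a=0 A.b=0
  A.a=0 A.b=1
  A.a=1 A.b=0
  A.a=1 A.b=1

outcome vector order: (A.a,A.b)
SC: 3 outcomes — {0/0; 0/1; 1/1}
claimed∖SC = {1/0}

spurious: A.a=1 A.b=0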